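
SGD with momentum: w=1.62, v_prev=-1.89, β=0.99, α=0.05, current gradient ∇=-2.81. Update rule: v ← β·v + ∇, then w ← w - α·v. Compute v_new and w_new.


v_new = 0.99·-1.89 - 2.81 = -1.8711 - 2.81 = -4.6811
w_new = 1.62 - 0.05·-4.6811 = 1.62 + 0.234055 = 1.854055

v_new=-4.6811, w_new=1.854055


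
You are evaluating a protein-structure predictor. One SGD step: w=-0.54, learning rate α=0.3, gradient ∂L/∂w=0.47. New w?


w_new = w - α·∇
= -0.54 - 0.3·0.47
= -0.54 - 0.141
= -0.681

-0.681


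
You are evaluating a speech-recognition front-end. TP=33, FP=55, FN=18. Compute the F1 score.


Precision = 33/88 = 0.375
Recall = 33/51 = 0.6471
F1 = 2·P·R/(P+R) = 2·TP/(2·TP+FP+FN) = 66/(66+55+18) = 66/139 = 0.4748

0.4748


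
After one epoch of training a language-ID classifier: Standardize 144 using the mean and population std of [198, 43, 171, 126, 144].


μ = 136.4, σ = 52.69
z = (144 - 136.4)/52.69 = 0.1442

0.1442


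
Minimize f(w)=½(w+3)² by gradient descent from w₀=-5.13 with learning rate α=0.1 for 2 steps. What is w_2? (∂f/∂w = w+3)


step 1: grad = -5.13+3 = -2.13; w = -5.13 - 0.1·(-2.13) = -4.917
step 2: grad = -4.917+3 = -1.917; w = -4.917 - 0.1·(-1.917) = -4.7253

-4.7253


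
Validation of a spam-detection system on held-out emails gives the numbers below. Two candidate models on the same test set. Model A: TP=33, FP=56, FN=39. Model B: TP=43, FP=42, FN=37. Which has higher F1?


Model A: P=33/89=0.3708, R=33/72=0.4583, F1=2PR/(P+R)=2TP/(2TP+FP+FN)=66/161=0.4099
Model B: P=43/85=0.5059, R=43/80=0.5375, F1=2PR/(P+R)=2TP/(2TP+FP+FN)=86/165=0.5212
0.4099 < 0.5212 → Model B

Model B


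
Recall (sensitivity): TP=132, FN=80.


Recall = TP/(TP+FN)
= 132/(132+80)
= 132/212 = 62.26%

62.26%


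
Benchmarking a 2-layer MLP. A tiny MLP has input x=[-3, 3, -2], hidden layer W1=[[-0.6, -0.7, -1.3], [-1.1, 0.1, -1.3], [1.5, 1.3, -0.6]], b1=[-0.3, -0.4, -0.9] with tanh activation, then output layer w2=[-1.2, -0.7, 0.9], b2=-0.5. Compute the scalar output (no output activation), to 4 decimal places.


z1[0] = (-0.6)·(-3) + (-0.7)·(3) + (-1.3)·(-2) - 0.3 = 2.0
z1[1] = (-1.1)·(-3) + (0.1)·(3) + (-1.3)·(-2) - 0.4 = 5.8
z1[2] = (1.5)·(-3) + (1.3)·(3) + (-0.6)·(-2) - 0.9 = -0.3
h = tanh(z1) = [0.964, 1.0, -0.2913]
output = (-1.2)·(0.964) + (-0.7)·(1.0) + (0.9)·(-0.2913) - 0.5 = -2.619

-2.619


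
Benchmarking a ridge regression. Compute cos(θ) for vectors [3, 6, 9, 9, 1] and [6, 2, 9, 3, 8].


A·B = 3·6 + 6·2 + 9·9 + 9·3 + 1·8 = 146
‖A‖ = √208 = 14.4222, ‖B‖ = √194 = 13.9284
cos = 146/(√208·√194) = 146/√40352 = 0.7268

0.7268


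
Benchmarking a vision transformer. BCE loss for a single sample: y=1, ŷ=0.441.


BCE = -[y·ln(p) + (1-y)·ln(1-p)]
= -1·ln(0.441) - 0
= -ln(0.441) = 0.8187

0.8187


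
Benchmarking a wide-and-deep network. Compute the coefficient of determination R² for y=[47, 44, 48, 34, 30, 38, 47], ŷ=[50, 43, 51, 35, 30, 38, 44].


ȳ = 41.1429
SS_res = Σ(y-ŷ)² = 29
SS_tot = Σ(y-ȳ)² = 308.86
R² = 1 - SS_res/SS_tot = 1 - 0.0939 = 0.9061

0.9061


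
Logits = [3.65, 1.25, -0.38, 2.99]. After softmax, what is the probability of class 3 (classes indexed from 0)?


Exponentials: e^3.65=38.4747, e^1.25=3.4903, e^-0.38=0.6839, e^2.99=19.8857
Sum = 62.5346
Softmax = [0.6153, 0.0558, 0.0109, 0.318]
p[3] = 19.8857/62.5346 = 0.318

0.318


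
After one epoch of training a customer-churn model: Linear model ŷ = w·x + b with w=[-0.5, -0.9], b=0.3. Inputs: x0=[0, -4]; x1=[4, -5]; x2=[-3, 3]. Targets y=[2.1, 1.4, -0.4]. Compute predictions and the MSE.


ŷ0 = (-0.5)·(0) + (-0.9)·(-4) + 0.3 = 3.9
ŷ1 = (-0.5)·(4) + (-0.9)·(-5) + 0.3 = 2.8
ŷ2 = (-0.5)·(-3) + (-0.9)·(3) + 0.3 = -0.9
errors² = [3.24, 1.96, 0.25]
MSE = 5.4500/3 = 1.8167

1.8167


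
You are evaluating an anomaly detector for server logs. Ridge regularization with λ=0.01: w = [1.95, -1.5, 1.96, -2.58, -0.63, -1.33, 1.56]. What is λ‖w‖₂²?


‖w‖₂² = (1.95)² + (-1.5)² + (1.96)² + (-2.58)² + (-0.63)² + (-1.33)² + (1.56)²
     = 3.8025 + 2.25 + 3.8416 + 6.6564 + 0.3969 + 1.7689 + 2.4336
     = 21.1499
λ·‖w‖₂² = 0.01·21.1499 = 0.211499

0.211499


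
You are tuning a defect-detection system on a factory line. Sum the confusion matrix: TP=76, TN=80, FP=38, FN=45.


Total = TP + TN + FP + FN
= 76 + 80 + 38 + 45
= 239
(Predicted positive: 114, predicted negative: 125)

239


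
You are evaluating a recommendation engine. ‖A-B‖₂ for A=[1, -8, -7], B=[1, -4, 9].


d = √((1-1)² + (-8+ 4)² + (-7-9)²)
  = √(0 + 16 + 256)
  = √272 = 16.4924

16.4924


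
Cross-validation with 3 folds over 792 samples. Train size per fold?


Fold size = 792/3 = 264
Training per fold = 792 - 264 = 528

528


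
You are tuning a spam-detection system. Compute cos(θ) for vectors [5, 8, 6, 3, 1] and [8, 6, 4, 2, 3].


A·B = 5·8 + 8·6 + 6·4 + 3·2 + 1·3 = 121
‖A‖ = √135 = 11.619, ‖B‖ = √129 = 11.3578
cos = 121/(√135·√129) = 121/√17415 = 0.9169

0.9169


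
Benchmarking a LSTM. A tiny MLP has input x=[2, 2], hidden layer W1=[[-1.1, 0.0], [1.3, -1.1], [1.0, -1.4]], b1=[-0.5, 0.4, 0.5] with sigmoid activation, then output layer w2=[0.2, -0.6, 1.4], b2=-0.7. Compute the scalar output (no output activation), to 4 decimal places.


z1[0] = (-1.1)·(2) + (0.0)·(2) - 0.5 = -2.7
z1[1] = (1.3)·(2) + (-1.1)·(2) + 0.4 = 0.8
z1[2] = (1.0)·(2) + (-1.4)·(2) + 0.5 = -0.3
h = sigmoid(z1) = [0.063, 0.69, 0.4256]
output = (0.2)·(0.063) + (-0.6)·(0.69) + (1.4)·(0.4256) - 0.7 = -0.5056

-0.5056


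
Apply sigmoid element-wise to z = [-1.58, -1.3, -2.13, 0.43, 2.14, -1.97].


σ(-1.58) = 1/(1+e^1.58) = 0.1708
σ(-1.3) = 1/(1+e^1.3) = 0.2142
σ(-2.13) = 1/(1+e^2.13) = 0.1062
σ(0.43) = 1/(1+e^-0.43) = 0.6059
σ(2.14) = 1/(1+e^-2.14) = 0.8947
σ(-1.97) = 1/(1+e^1.97) = 0.1224
result = [0.1708, 0.2142, 0.1062, 0.6059, 0.8947, 0.1224]

[0.1708, 0.2142, 0.1062, 0.6059, 0.8947, 0.1224]


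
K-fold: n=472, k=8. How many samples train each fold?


Fold size = 472/8 = 59
Training per fold = 472 - 59 = 413

413


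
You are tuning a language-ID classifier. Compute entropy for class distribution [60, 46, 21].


Probabilities: [60/127, 46/127, 21/127] ≈ [0.4724, 0.3622, 0.1654]
H = -((60/127)·log₂(60/127) + (46/127)·log₂(46/127) + (21/127)·log₂(21/127))
  = 1.4711 bits

1.4711 bits


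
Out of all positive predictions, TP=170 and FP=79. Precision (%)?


Precision = TP/(TP+FP)
= 170/(170+79)
= 170/249 = 68.27%

68.27%


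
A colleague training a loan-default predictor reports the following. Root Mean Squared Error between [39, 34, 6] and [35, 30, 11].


MSE = 57/3 = 19
RMSE = √(57/3) = 4.3589

4.3589


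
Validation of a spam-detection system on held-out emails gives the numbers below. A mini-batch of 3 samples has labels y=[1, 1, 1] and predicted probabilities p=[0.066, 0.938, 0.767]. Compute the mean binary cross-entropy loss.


L[0] = -ln(0.066) = 2.7181
L[1] = -ln(0.938) = 0.064
L[2] = -ln(0.767) = 0.2653
mean = (2.7181 + 0.064 + 0.2653)/3 = 1.0158

1.0158


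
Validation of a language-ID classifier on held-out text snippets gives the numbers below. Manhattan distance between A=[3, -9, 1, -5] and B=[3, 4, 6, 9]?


d = |3-3| + |-9-4| + |1-6| + |-5-9|
  = 0 + 13 + 5 + 14
  = 32

32


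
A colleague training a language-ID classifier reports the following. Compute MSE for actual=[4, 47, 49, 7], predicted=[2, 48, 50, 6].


Squared errors: (4-2)²=4, (47-48)²=1, (49-50)²=1, (7-6)²=1
Sum = 7
MSE = 7/4 = 7/4

7/4


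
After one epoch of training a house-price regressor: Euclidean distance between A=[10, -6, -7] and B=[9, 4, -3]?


d = √((10-9)² + (-6-4)² + (-7+ 3)²)
  = √(1 + 100 + 16)
  = √117 = 10.8167

10.8167


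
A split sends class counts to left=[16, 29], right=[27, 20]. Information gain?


Parent = [43, 49], H_parent = 0.9969
H_left = 0.9389 (n=45), H_right = 0.9839 (n=47)
H_children = (45/92)·0.9389 + (47/92)·0.9839 = 0.9619
IG = 0.9969 - 0.9619 = 0.035

0.035


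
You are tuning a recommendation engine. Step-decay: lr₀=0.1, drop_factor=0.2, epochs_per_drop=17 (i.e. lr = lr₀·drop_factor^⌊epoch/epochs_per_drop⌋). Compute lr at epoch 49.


n_drops = ⌊49/17⌋ = 2
lr = 0.1·0.2^2 = 0.1·0.04 = 0.004

0.004


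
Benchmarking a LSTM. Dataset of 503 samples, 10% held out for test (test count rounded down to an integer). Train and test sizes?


Test = ⌊503·10/100⌋ = 50
Train = 503 - 50 = 453

Train: 453, Test: 50


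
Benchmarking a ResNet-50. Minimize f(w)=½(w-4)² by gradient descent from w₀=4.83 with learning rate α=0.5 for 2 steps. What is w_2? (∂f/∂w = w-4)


step 1: grad = 4.83-4 = 0.83; w = 4.83 - 0.5·(0.83) = 4.415
step 2: grad = 4.415-4 = 0.415; w = 4.415 - 0.5·(0.415) = 4.2075

4.2075


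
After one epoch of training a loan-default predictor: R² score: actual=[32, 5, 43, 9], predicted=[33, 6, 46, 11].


ȳ = 22.25
SS_res = Σ(y-ŷ)² = 15
SS_tot = Σ(y-ȳ)² = 998.75
R² = 1 - SS_res/SS_tot = 1 - 0.015 = 0.985

0.985


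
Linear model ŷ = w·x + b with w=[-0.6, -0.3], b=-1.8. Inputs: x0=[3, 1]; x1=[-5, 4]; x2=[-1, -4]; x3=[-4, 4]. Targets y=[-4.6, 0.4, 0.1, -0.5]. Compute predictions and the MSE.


ŷ0 = (-0.6)·(3) + (-0.3)·(1) - 1.8 = -3.9
ŷ1 = (-0.6)·(-5) + (-0.3)·(4) - 1.8 = 0.0
ŷ2 = (-0.6)·(-1) + (-0.3)·(-4) - 1.8 = -0.0
ŷ3 = (-0.6)·(-4) + (-0.3)·(4) - 1.8 = -0.6
errors² = [0.49, 0.16, 0.01, 0.01]
MSE = 0.6700/4 = 0.1675

0.1675


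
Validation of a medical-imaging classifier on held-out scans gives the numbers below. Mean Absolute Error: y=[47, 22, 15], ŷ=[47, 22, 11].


Absolute errors: |47-47|=0, |22-22|=0, |15-11|=4
Sum = 4
MAE = 4/3 = 4/3

4/3


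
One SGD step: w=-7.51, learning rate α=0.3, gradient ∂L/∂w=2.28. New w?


w_new = w - α·∇
= -7.51 - 0.3·2.28
= -7.51 - 0.684
= -8.194

-8.194


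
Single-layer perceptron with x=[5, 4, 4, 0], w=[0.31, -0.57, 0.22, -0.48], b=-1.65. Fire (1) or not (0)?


z = (5)·(0.31) + (4)·(-0.57) + (4)·(0.22) + (0)·(-0.48) - 1.65
  = -1.5
step(z) = 0 (z<0)

0


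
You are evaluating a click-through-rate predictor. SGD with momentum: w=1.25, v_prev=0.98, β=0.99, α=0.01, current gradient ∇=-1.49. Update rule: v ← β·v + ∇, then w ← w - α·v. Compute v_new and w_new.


v_new = 0.99·0.98 - 1.49 = 0.9702 - 1.49 = -0.5198
w_new = 1.25 - 0.01·-0.5198 = 1.25 + 0.005198 = 1.255198

v_new=-0.5198, w_new=1.255198


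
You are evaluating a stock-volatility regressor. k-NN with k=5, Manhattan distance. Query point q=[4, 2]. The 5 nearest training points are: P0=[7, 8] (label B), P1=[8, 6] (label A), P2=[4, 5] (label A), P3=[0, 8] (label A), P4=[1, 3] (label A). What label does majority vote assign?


d(q,P0) = 9  (label B)
d(q,P1) = 8  (label A)
d(q,P2) = 3  (label A)
d(q,P3) = 10  (label A)
d(q,P4) = 4  (label A)
Votes: A=4, B=1
Majority → A

A


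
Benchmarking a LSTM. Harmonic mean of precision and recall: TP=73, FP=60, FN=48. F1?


Precision = 73/133 = 0.5489
Recall = 73/121 = 0.6033
F1 = 2·P·R/(P+R) = 2·TP/(2·TP+FP+FN) = 146/(146+60+48) = 146/254 = 0.5748

0.5748


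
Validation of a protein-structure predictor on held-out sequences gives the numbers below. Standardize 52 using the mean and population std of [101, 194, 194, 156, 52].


μ = 139.4, σ = 55.4097
z = (52 - 139.4)/55.4097 = -1.5773

-1.5773


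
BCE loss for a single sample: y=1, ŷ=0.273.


BCE = -[y·ln(p) + (1-y)·ln(1-p)]
= -1·ln(0.273) - 0
= -ln(0.273) = 1.2983

1.2983


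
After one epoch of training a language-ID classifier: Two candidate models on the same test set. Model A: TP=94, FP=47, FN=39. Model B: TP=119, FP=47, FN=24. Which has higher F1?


Model A: P=94/141=0.6667, R=94/133=0.7068, F1=2PR/(P+R)=2TP/(2TP+FP+FN)=188/274=0.6861
Model B: P=119/166=0.7169, R=119/143=0.8322, F1=2PR/(P+R)=2TP/(2TP+FP+FN)=238/309=0.7702
0.6861 < 0.7702 → Model B

Model B


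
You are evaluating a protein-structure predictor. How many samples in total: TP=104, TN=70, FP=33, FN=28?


Total = TP + TN + FP + FN
= 104 + 70 + 33 + 28
= 235
(Predicted positive: 137, predicted negative: 98)

235


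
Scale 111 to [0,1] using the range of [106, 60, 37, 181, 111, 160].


min=37, max=181
(111-37)/(181-37) = 74/144 = 0.5139

0.5139


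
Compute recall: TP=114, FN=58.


Recall = TP/(TP+FN)
= 114/(114+58)
= 114/172 = 66.28%

66.28%


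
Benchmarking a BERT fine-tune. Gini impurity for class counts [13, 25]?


Probabilities: [13/38, 25/38] ≈ [0.3421, 0.6579]
Σpᵢ² = (169 + 625)/38² = 794/1444
Gini = 1 - Σpᵢ² = 1 - 794/1444 = 0.4501

0.4501


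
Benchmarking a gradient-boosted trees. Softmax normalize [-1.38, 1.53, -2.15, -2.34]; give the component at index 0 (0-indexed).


Exponentials: e^-1.38=0.2516, e^1.53=4.6182, e^-2.15=0.1165, e^-2.34=0.0963
Sum = 5.0826
Softmax = [0.0495, 0.9086, 0.0229, 0.019]
p[0] = 0.2516/5.0826 = 0.0495

0.0495


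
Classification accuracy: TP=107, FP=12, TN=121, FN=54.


Accuracy = (TP+TN)/(TP+TN+FP+FN)
= (107+121)/(294)
= 228/294 = 77.55%

77.55%


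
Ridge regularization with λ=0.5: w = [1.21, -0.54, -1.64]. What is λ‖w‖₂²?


‖w‖₂² = (1.21)² + (-0.54)² + (-1.64)²
     = 1.4641 + 0.2916 + 2.6896
     = 4.4453
λ·‖w‖₂² = 0.5·4.4453 = 2.22265

2.22265


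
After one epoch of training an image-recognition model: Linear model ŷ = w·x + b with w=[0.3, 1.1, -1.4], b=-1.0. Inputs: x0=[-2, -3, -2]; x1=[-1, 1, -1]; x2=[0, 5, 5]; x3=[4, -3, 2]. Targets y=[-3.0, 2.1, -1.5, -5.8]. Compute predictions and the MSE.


ŷ0 = (0.3)·(-2) + (1.1)·(-3) + (-1.4)·(-2) - 1.0 = -2.1
ŷ1 = (0.3)·(-1) + (1.1)·(1) + (-1.4)·(-1) - 1.0 = 1.2
ŷ2 = (0.3)·(0) + (1.1)·(5) + (-1.4)·(5) - 1.0 = -2.5
ŷ3 = (0.3)·(4) + (1.1)·(-3) + (-1.4)·(2) - 1.0 = -5.9
errors² = [0.81, 0.81, 1.0, 0.01]
MSE = 2.6300/4 = 0.6575

0.6575


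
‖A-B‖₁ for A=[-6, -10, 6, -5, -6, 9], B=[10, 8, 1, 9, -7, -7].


d = |-6-10| + |-10-8| + |6-1| + |-5-9| + |-6+ 7| + |9+ 7|
  = 16 + 18 + 5 + 14 + 1 + 16
  = 70

70


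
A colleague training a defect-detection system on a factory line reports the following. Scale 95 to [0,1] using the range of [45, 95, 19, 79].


min=19, max=95
(95-19)/(95-19) = 76/76 = 1.0

1.0


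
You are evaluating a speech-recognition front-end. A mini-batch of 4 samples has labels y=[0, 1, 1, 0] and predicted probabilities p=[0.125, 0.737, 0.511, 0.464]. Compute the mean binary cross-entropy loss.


L[0] = -ln(1-0.125) = -ln(0.875) = 0.1335
L[1] = -ln(0.737) = 0.3052
L[2] = -ln(0.511) = 0.6714
L[3] = -ln(1-0.464) = -ln(0.536) = 0.6236
mean = (0.1335 + 0.3052 + 0.6714 + 0.6236)/4 = 0.4334

0.4334


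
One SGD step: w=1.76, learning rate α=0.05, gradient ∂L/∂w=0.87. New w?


w_new = w - α·∇
= 1.76 - 0.05·0.87
= 1.76 - 0.0435
= 1.7165

1.7165


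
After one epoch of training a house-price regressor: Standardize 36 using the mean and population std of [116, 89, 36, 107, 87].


μ = 87, σ = 27.7345
z = (36 - 87)/27.7345 = -1.8389

-1.8389


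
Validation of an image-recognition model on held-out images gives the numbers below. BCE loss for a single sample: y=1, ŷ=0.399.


BCE = -[y·ln(p) + (1-y)·ln(1-p)]
= -1·ln(0.399) - 0
= -ln(0.399) = 0.9188

0.9188


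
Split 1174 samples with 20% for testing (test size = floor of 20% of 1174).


Test = ⌊1174·20/100⌋ = 234
Train = 1174 - 234 = 940

Train: 940, Test: 234


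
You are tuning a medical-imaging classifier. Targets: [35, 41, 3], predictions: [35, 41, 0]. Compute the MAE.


Absolute errors: |35-35|=0, |41-41|=0, |3-0|=3
Sum = 3
MAE = 3/3 = 1

1


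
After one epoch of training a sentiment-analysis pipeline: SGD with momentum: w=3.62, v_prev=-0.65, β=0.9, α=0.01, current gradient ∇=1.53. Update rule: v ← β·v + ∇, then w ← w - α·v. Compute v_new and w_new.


v_new = 0.9·-0.65 + 1.53 = -0.585 + 1.53 = 0.945
w_new = 3.62 - 0.01·0.945 = 3.62 - 0.00945 = 3.61055

v_new=0.945, w_new=3.61055


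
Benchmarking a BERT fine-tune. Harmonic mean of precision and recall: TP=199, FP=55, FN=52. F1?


Precision = 199/254 = 0.7835
Recall = 199/251 = 0.7928
F1 = 2·P·R/(P+R) = 2·TP/(2·TP+FP+FN) = 398/(398+55+52) = 398/505 = 0.7881

0.7881


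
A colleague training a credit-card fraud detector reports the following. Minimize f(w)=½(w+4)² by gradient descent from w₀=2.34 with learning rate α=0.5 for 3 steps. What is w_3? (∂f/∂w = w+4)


step 1: grad = 2.34+4 = 6.34; w = 2.34 - 0.5·(6.34) = -0.83
step 2: grad = -0.83+4 = 3.17; w = -0.83 - 0.5·(3.17) = -2.415
step 3: grad = -2.415+4 = 1.585; w = -2.415 - 0.5·(1.585) = -3.2075

-3.2075


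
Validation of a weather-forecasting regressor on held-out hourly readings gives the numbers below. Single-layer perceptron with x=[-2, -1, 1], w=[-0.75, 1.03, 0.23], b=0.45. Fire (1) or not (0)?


z = (-2)·(-0.75) + (-1)·(1.03) + (1)·(0.23) + 0.45
  = 1.15
step(z) = 1 (z≥0)

1


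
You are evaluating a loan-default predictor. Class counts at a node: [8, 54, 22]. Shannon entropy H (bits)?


Probabilities: [8/84, 54/84, 22/84] ≈ [0.0952, 0.6429, 0.2619]
H = -((8/84)·log₂(8/84) + (54/84)·log₂(54/84) + (22/84)·log₂(22/84))
  = 1.2391 bits

1.2391 bits


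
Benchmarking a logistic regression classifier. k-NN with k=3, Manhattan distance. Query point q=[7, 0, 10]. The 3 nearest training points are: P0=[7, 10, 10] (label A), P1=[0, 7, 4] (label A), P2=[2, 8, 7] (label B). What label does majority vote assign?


d(q,P0) = 10  (label A)
d(q,P1) = 20  (label A)
d(q,P2) = 16  (label B)
Votes: A=2, B=1
Majority → A

A


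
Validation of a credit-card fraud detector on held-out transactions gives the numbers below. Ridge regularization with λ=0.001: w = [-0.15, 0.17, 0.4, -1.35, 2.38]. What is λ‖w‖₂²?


‖w‖₂² = (-0.15)² + (0.17)² + (0.4)² + (-1.35)² + (2.38)²
     = 0.0225 + 0.0289 + 0.16 + 1.8225 + 5.6644
     = 7.6983
λ·‖w‖₂² = 0.001·7.6983 = 0.007698

0.007698


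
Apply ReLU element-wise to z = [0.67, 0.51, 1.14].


ReLU(0.67) = max(0, 0.67) = 0.67
ReLU(0.51) = max(0, 0.51) = 0.51
ReLU(1.14) = max(0, 1.14) = 1.14
result = [0.67, 0.51, 1.14]

[0.67, 0.51, 1.14]


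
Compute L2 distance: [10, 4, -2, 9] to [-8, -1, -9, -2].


d = √((10+ 8)² + (4+ 1)² + (-2+ 9)² + (9+ 2)²)
  = √(324 + 25 + 49 + 121)
  = √519 = 22.7816

22.7816


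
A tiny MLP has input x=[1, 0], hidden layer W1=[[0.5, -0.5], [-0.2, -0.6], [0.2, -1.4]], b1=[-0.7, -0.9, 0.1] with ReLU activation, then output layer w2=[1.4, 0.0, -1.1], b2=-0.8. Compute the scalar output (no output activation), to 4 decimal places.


z1[0] = (0.5)·(1) + (-0.5)·(0) - 0.7 = -0.2
z1[1] = (-0.2)·(1) + (-0.6)·(0) - 0.9 = -1.1
z1[2] = (0.2)·(1) + (-1.4)·(0) + 0.1 = 0.3
h = ReLU(z1) = [0.0, 0.0, 0.3]
output = (1.4)·(0.0) + (0.0)·(0.0) + (-1.1)·(0.3) - 0.8 = -1.13

-1.13


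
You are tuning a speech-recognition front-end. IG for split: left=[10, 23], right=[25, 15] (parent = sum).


Parent = [35, 38], H_parent = 0.9988
H_left = 0.885 (n=33), H_right = 0.9544 (n=40)
H_children = (33/73)·0.885 + (40/73)·0.9544 = 0.923
IG = 0.9988 - 0.923 = 0.0758

0.0758


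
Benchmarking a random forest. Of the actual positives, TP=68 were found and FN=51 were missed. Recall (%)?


Recall = TP/(TP+FN)
= 68/(68+51)
= 68/119 = 57.14%

57.14%


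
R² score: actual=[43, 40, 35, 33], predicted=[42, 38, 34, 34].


ȳ = 37.75
SS_res = Σ(y-ŷ)² = 7
SS_tot = Σ(y-ȳ)² = 62.75
R² = 1 - SS_res/SS_tot = 1 - 0.1116 = 0.8884

0.8884


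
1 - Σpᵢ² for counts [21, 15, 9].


Probabilities: [21/45, 15/45, 9/45] ≈ [0.4667, 0.3333, 0.2]
Σpᵢ² = (441 + 225 + 81)/45² = 747/2025
Gini = 1 - Σpᵢ² = 1 - 747/2025 = 0.6311

0.6311


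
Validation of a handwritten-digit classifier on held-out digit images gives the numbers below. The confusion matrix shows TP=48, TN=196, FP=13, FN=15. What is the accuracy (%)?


Accuracy = (TP+TN)/(TP+TN+FP+FN)
= (48+196)/(272)
= 244/272 = 89.71%

89.71%


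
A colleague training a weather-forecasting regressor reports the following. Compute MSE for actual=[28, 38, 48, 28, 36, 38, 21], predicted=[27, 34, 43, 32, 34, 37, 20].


Squared errors: (28-27)²=1, (38-34)²=16, (48-43)²=25, (28-32)²=16, (36-34)²=4, (38-37)²=1, (21-20)²=1
Sum = 64
MSE = 64/7 = 64/7

64/7


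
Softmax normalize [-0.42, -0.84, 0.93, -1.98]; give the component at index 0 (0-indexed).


Exponentials: e^-0.42=0.657, e^-0.84=0.4317, e^0.93=2.5345, e^-1.98=0.1381
Sum = 3.7613
Softmax = [0.1747, 0.1148, 0.6738, 0.0367]
p[0] = 0.657/3.7613 = 0.1747

0.1747


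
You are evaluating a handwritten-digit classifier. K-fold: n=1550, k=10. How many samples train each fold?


Fold size = 1550/10 = 155
Training per fold = 1550 - 155 = 1395

1395


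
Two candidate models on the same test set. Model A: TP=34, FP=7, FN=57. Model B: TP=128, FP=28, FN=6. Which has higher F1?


Model A: P=34/41=0.8293, R=34/91=0.3736, F1=2PR/(P+R)=2TP/(2TP+FP+FN)=68/132=0.5152
Model B: P=128/156=0.8205, R=128/134=0.9552, F1=2PR/(P+R)=2TP/(2TP+FP+FN)=256/290=0.8828
0.5152 < 0.8828 → Model B

Model B


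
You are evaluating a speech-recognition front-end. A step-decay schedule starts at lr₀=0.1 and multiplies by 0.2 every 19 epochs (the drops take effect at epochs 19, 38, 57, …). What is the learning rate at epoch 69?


n_drops = ⌊69/19⌋ = 3
lr = 0.1·0.2^3 = 0.1·0.008 = 0.0008

0.0008


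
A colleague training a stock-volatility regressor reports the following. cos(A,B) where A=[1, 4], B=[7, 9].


A·B = 1·7 + 4·9 = 43
‖A‖ = √17 = 4.1231, ‖B‖ = √130 = 11.4018
cos = 43/(√17·√130) = 43/√2210 = 0.9147

0.9147


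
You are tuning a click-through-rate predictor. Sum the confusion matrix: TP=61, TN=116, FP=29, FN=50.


Total = TP + TN + FP + FN
= 61 + 116 + 29 + 50
= 256
(Predicted positive: 90, predicted negative: 166)

256


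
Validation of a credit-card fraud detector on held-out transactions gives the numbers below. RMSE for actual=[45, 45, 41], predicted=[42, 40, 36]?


MSE = 59/3 = 19.6667
RMSE = √(59/3) = 4.4347

4.4347


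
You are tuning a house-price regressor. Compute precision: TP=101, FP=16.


Precision = TP/(TP+FP)
= 101/(101+16)
= 101/117 = 86.32%

86.32%


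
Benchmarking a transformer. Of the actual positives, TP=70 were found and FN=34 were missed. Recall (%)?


Recall = TP/(TP+FN)
= 70/(70+34)
= 70/104 = 67.31%

67.31%


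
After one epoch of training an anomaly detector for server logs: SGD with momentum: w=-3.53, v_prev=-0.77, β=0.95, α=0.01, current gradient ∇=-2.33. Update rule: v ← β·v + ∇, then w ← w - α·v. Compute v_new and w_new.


v_new = 0.95·-0.77 - 2.33 = -0.7315 - 2.33 = -3.0615
w_new = -3.53 - 0.01·-3.0615 = -3.53 + 0.030615 = -3.499385

v_new=-3.0615, w_new=-3.499385


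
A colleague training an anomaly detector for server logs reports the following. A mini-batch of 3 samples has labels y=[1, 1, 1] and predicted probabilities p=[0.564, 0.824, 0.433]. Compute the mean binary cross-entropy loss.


L[0] = -ln(0.564) = 0.5727
L[1] = -ln(0.824) = 0.1936
L[2] = -ln(0.433) = 0.837
mean = (0.5727 + 0.1936 + 0.837)/3 = 0.5344

0.5344


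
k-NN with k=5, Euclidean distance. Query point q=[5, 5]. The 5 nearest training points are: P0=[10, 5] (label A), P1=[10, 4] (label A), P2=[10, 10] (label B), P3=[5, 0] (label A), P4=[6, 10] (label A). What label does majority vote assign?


d(q,P0) = 5.0  (label A)
d(q,P1) = 5.099  (label A)
d(q,P2) = 7.0711  (label B)
d(q,P3) = 5.0  (label A)
d(q,P4) = 5.099  (label A)
Votes: A=4, B=1
Majority → A

A


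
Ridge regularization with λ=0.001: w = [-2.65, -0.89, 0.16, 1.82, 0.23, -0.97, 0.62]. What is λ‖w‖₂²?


‖w‖₂² = (-2.65)² + (-0.89)² + (0.16)² + (1.82)² + (0.23)² + (-0.97)² + (0.62)²
     = 7.0225 + 0.7921 + 0.0256 + 3.3124 + 0.0529 + 0.9409 + 0.3844
     = 12.5308
λ·‖w‖₂² = 0.001·12.5308 = 0.012531

0.012531


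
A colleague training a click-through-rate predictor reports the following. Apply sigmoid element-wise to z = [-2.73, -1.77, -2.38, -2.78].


σ(-2.73) = 1/(1+e^2.73) = 0.0612
σ(-1.77) = 1/(1+e^1.77) = 0.1455
σ(-2.38) = 1/(1+e^2.38) = 0.0847
σ(-2.78) = 1/(1+e^2.78) = 0.0584
result = [0.0612, 0.1455, 0.0847, 0.0584]

[0.0612, 0.1455, 0.0847, 0.0584]


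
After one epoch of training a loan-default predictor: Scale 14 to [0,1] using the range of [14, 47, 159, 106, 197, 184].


min=14, max=197
(14-14)/(197-14) = 0/183 = 0.0

0.0


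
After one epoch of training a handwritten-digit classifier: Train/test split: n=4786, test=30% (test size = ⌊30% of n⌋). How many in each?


Test = ⌊4786·30/100⌋ = 1435
Train = 4786 - 1435 = 3351

Train: 3351, Test: 1435


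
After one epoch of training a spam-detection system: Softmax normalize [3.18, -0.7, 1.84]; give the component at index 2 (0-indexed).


Exponentials: e^3.18=24.0468, e^-0.7=0.4966, e^1.84=6.2965
Sum = 30.8399
Softmax = [0.7797, 0.0161, 0.2042]
p[2] = 6.2965/30.8399 = 0.2042

0.2042


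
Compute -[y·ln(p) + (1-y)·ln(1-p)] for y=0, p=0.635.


BCE = -[y·ln(p) + (1-y)·ln(1-p)]
= -0 - 1·ln(1-0.635)
= -ln(0.365) = 1.0079

1.0079


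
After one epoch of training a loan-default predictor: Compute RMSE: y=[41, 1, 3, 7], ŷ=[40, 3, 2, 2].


MSE = 31/4 = 7.75
RMSE = √(31/4) = 2.7839

2.7839


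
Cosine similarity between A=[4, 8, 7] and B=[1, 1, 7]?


A·B = 4·1 + 8·1 + 7·7 = 61
‖A‖ = √129 = 11.3578, ‖B‖ = √51 = 7.1414
cos = 61/(√129·√51) = 61/√6579 = 0.7521

0.7521


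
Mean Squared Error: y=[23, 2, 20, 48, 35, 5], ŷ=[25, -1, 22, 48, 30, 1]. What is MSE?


Squared errors: (23-25)²=4, (2+ 1)²=9, (20-22)²=4, (48-48)²=0, (35-30)²=25, (5-1)²=16
Sum = 58
MSE = 58/6 = 29/3

29/3


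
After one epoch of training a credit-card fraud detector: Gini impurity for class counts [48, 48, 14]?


Probabilities: [48/110, 48/110, 14/110] ≈ [0.4364, 0.4364, 0.1273]
Σpᵢ² = (2304 + 2304 + 196)/110² = 4804/12100
Gini = 1 - Σpᵢ² = 1 - 4804/12100 = 0.603

0.603


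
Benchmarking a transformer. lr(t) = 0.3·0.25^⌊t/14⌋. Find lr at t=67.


n_drops = ⌊67/14⌋ = 4
lr = 0.3·0.25^4 = 0.3·0.00390625 = 0.001171875

0.001171875


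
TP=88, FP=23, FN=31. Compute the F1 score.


Precision = 88/111 = 0.7928
Recall = 88/119 = 0.7395
F1 = 2·P·R/(P+R) = 2·TP/(2·TP+FP+FN) = 176/(176+23+31) = 176/230 = 0.7652

0.7652


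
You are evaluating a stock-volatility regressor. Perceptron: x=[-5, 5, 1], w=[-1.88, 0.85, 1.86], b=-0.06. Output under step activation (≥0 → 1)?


z = (-5)·(-1.88) + (5)·(0.85) + (1)·(1.86) - 0.06
  = 15.45
step(z) = 1 (z≥0)

1


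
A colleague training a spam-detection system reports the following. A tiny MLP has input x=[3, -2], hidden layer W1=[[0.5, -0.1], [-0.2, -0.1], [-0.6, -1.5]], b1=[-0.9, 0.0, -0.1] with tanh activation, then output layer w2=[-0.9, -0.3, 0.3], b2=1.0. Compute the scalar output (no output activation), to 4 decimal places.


z1[0] = (0.5)·(3) + (-0.1)·(-2) - 0.9 = 0.8
z1[1] = (-0.2)·(3) + (-0.1)·(-2) + 0.0 = -0.4
z1[2] = (-0.6)·(3) + (-1.5)·(-2) - 0.1 = 1.1
h = tanh(z1) = [0.664, -0.3799, 0.8005]
output = (-0.9)·(0.664) + (-0.3)·(-0.3799) + (0.3)·(0.8005) + 1.0 = 0.7565

0.7565


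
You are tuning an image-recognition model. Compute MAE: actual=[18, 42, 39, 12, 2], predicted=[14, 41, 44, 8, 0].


Absolute errors: |18-14|=4, |42-41|=1, |39-44|=5, |12-8|=4, |2-0|=2
Sum = 16
MAE = 16/5 = 16/5

16/5


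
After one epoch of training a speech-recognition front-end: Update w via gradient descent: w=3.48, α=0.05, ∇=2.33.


w_new = w - α·∇
= 3.48 - 0.05·2.33
= 3.48 - 0.1165
= 3.3635

3.3635


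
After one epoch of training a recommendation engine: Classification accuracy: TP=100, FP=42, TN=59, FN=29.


Accuracy = (TP+TN)/(TP+TN+FP+FN)
= (100+59)/(230)
= 159/230 = 69.13%

69.13%


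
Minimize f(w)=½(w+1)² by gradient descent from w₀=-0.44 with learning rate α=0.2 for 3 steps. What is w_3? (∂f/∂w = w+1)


step 1: grad = -0.44+1 = 0.56; w = -0.44 - 0.2·(0.56) = -0.552
step 2: grad = -0.552+1 = 0.448; w = -0.552 - 0.2·(0.448) = -0.6416
step 3: grad = -0.6416+1 = 0.3584; w = -0.6416 - 0.2·(0.3584) = -0.71328

-0.71328


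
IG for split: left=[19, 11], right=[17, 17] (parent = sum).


Parent = [36, 28], H_parent = 0.9887
H_left = 0.9481 (n=30), H_right = 1 (n=34)
H_children = (30/64)·0.9481 + (34/64)·1 = 0.9757
IG = 0.9887 - 0.9757 = 0.013

0.013


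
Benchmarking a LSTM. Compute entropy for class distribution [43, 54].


Probabilities: [43/97, 54/97] ≈ [0.4433, 0.5567]
H = -((43/97)·log₂(43/97) + (54/97)·log₂(54/97))
  = 0.9907 bits

0.9907 bits


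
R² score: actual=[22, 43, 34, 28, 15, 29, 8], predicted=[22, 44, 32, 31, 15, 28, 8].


ȳ = 25.5714
SS_res = Σ(y-ŷ)² = 15
SS_tot = Σ(y-ȳ)² = 825.71
R² = 1 - SS_res/SS_tot = 1 - 0.0182 = 0.9818

0.9818


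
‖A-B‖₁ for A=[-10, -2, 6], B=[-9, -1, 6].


d = |-10+ 9| + |-2+ 1| + |6-6|
  = 1 + 1 + 0
  = 2

2


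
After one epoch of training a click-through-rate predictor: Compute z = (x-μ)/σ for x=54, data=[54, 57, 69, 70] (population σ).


μ = 62.5, σ = 7.0887
z = (54 - 62.5)/7.0887 = -1.1991

-1.1991


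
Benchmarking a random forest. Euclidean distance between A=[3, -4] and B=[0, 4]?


d = √((3-0)² + (-4-4)²)
  = √(9 + 64)
  = √73 = 8.544

8.544


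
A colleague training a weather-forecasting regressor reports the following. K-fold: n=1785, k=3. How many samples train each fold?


Fold size = 1785/3 = 595
Training per fold = 1785 - 595 = 1190

1190


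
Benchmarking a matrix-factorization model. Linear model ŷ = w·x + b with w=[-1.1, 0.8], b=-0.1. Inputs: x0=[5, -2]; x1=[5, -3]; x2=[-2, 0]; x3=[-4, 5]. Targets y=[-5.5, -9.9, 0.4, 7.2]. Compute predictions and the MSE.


ŷ0 = (-1.1)·(5) + (0.8)·(-2) - 0.1 = -7.2
ŷ1 = (-1.1)·(5) + (0.8)·(-3) - 0.1 = -8.0
ŷ2 = (-1.1)·(-2) + (0.8)·(0) - 0.1 = 2.1
ŷ3 = (-1.1)·(-4) + (0.8)·(5) - 0.1 = 8.3
errors² = [2.89, 3.61, 2.89, 1.21]
MSE = 10.6000/4 = 2.65

2.65


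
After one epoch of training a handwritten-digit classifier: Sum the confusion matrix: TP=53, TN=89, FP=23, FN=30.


Total = TP + TN + FP + FN
= 53 + 89 + 23 + 30
= 195
(Predicted positive: 76, predicted negative: 119)

195


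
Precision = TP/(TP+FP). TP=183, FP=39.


Precision = TP/(TP+FP)
= 183/(183+39)
= 183/222 = 82.43%

82.43%


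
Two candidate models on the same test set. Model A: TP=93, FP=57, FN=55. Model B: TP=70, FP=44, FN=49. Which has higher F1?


Model A: P=93/150=0.62, R=93/148=0.6284, F1=2PR/(P+R)=2TP/(2TP+FP+FN)=186/298=0.6242
Model B: P=70/114=0.614, R=70/119=0.5882, F1=2PR/(P+R)=2TP/(2TP+FP+FN)=140/233=0.6009
0.6242 > 0.6009 → Model A

Model A


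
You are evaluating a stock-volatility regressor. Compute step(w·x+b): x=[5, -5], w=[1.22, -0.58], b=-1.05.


z = (5)·(1.22) + (-5)·(-0.58) - 1.05
  = 7.95
step(z) = 1 (z≥0)

1


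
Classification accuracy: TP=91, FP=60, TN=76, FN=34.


Accuracy = (TP+TN)/(TP+TN+FP+FN)
= (91+76)/(261)
= 167/261 = 63.98%

63.98%


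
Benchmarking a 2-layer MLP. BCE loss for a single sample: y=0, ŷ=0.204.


BCE = -[y·ln(p) + (1-y)·ln(1-p)]
= -0 - 1·ln(1-0.204)
= -ln(0.796) = 0.2282

0.2282


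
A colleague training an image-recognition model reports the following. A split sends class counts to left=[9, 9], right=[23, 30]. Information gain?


Parent = [32, 39], H_parent = 0.993
H_left = 1 (n=18), H_right = 0.9874 (n=53)
H_children = (18/71)·1 + (53/71)·0.9874 = 0.9906
IG = 0.993 - 0.9906 = 0.0024

0.0024


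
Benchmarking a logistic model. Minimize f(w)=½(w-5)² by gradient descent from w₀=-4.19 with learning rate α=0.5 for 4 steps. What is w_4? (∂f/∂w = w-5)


step 1: grad = -4.19-5 = -9.19; w = -4.19 - 0.5·(-9.19) = 0.405
step 2: grad = 0.405-5 = -4.595; w = 0.405 - 0.5·(-4.595) = 2.7025
step 3: grad = 2.7025-5 = -2.2975; w = 2.7025 - 0.5·(-2.2975) = 3.85125
step 4: grad = 3.85125-5 = -1.14875; w = 3.85125 - 0.5·(-1.14875) = 4.425625

4.425625


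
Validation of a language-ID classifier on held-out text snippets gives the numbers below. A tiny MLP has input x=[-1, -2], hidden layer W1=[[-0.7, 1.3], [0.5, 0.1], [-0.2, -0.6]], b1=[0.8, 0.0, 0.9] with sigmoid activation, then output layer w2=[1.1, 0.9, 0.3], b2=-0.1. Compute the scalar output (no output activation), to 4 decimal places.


z1[0] = (-0.7)·(-1) + (1.3)·(-2) + 0.8 = -1.1
z1[1] = (0.5)·(-1) + (0.1)·(-2) + 0.0 = -0.7
z1[2] = (-0.2)·(-1) + (-0.6)·(-2) + 0.9 = 2.3
h = sigmoid(z1) = [0.2497, 0.3318, 0.9089]
output = (1.1)·(0.2497) + (0.9)·(0.3318) + (0.3)·(0.9089) - 0.1 = 0.746

0.746


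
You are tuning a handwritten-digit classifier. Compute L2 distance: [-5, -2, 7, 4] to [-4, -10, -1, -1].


d = √((-5+ 4)² + (-2+ 10)² + (7+ 1)² + (4+ 1)²)
  = √(1 + 64 + 64 + 25)
  = √154 = 12.4097

12.4097


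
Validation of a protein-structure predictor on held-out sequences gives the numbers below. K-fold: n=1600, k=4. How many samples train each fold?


Fold size = 1600/4 = 400
Training per fold = 1600 - 400 = 1200

1200


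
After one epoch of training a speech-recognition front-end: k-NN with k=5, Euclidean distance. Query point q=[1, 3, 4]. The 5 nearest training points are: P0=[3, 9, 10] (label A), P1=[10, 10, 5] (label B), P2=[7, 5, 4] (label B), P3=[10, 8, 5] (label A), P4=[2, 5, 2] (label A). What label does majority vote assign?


d(q,P0) = 8.7178  (label A)
d(q,P1) = 11.4455  (label B)
d(q,P2) = 6.3246  (label B)
d(q,P3) = 10.3441  (label A)
d(q,P4) = 3.0  (label A)
Votes: A=3, B=2
Majority → A

A


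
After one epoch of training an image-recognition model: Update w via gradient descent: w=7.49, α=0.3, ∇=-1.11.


w_new = w - α·∇
= 7.49 - 0.3·-1.11
= 7.49 + 0.333
= 7.823

7.823


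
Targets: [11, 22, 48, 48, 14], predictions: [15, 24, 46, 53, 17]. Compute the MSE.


Squared errors: (11-15)²=16, (22-24)²=4, (48-46)²=4, (48-53)²=25, (14-17)²=9
Sum = 58
MSE = 58/5 = 58/5

58/5


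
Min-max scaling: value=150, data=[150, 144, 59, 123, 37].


min=37, max=150
(150-37)/(150-37) = 113/113 = 1.0

1.0


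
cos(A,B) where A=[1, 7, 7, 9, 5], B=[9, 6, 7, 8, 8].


A·B = 1·9 + 7·6 + 7·7 + 9·8 + 5·8 = 212
‖A‖ = √205 = 14.3178, ‖B‖ = √294 = 17.1464
cos = 212/(√205·√294) = 212/√60270 = 0.8635

0.8635


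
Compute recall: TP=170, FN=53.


Recall = TP/(TP+FN)
= 170/(170+53)
= 170/223 = 76.23%

76.23%


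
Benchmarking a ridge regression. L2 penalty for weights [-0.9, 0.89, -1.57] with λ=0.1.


‖w‖₂² = (-0.9)² + (0.89)² + (-1.57)²
     = 0.81 + 0.7921 + 2.4649
     = 4.067
λ·‖w‖₂² = 0.1·4.067 = 0.4067

0.4067


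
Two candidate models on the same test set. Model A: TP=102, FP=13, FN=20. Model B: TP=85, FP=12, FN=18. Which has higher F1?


Model A: P=102/115=0.887, R=102/122=0.8361, F1=2PR/(P+R)=2TP/(2TP+FP+FN)=204/237=0.8608
Model B: P=85/97=0.8763, R=85/103=0.8252, F1=2PR/(P+R)=2TP/(2TP+FP+FN)=170/200=0.85
0.8608 > 0.85 → Model A

Model A


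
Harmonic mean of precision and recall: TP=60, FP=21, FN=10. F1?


Precision = 60/81 = 0.7407
Recall = 60/70 = 0.8571
F1 = 2·P·R/(P+R) = 2·TP/(2·TP+FP+FN) = 120/(120+21+10) = 120/151 = 0.7947

0.7947


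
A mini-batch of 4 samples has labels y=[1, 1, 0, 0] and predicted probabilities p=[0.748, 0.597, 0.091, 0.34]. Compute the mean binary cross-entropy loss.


L[0] = -ln(0.748) = 0.2904
L[1] = -ln(0.597) = 0.5158
L[2] = -ln(1-0.091) = -ln(0.909) = 0.0954
L[3] = -ln(1-0.34) = -ln(0.66) = 0.4155
mean = (0.2904 + 0.5158 + 0.0954 + 0.4155)/4 = 0.3293

0.3293


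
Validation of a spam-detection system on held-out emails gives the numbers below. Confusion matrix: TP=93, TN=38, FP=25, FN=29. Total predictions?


Total = TP + TN + FP + FN
= 93 + 38 + 25 + 29
= 185
(Predicted positive: 118, predicted negative: 67)

185


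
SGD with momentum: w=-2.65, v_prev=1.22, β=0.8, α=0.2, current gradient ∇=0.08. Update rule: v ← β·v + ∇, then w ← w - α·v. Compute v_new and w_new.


v_new = 0.8·1.22 + 0.08 = 0.976 + 0.08 = 1.056
w_new = -2.65 - 0.2·1.056 = -2.65 - 0.2112 = -2.8612

v_new=1.056, w_new=-2.8612


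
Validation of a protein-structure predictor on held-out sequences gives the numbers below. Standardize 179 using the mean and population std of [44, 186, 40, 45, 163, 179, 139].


μ = 113.7143, σ = 62.7597
z = (179 - 113.7143)/62.7597 = 1.0402

1.0402


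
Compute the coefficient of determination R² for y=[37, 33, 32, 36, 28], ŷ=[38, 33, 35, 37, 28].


ȳ = 33.2
SS_res = Σ(y-ŷ)² = 11
SS_tot = Σ(y-ȳ)² = 50.8
R² = 1 - SS_res/SS_tot = 1 - 0.2165 = 0.7835

0.7835


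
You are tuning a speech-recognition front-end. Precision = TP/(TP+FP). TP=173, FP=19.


Precision = TP/(TP+FP)
= 173/(173+19)
= 173/192 = 90.1%

90.1%


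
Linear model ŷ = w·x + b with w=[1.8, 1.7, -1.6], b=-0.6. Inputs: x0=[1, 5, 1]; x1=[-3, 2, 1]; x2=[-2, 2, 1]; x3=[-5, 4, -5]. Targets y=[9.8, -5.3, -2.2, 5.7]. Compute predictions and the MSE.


ŷ0 = (1.8)·(1) + (1.7)·(5) + (-1.6)·(1) - 0.6 = 8.1
ŷ1 = (1.8)·(-3) + (1.7)·(2) + (-1.6)·(1) - 0.6 = -4.2
ŷ2 = (1.8)·(-2) + (1.7)·(2) + (-1.6)·(1) - 0.6 = -2.4
ŷ3 = (1.8)·(-5) + (1.7)·(4) + (-1.6)·(-5) - 0.6 = 5.2
errors² = [2.89, 1.21, 0.04, 0.25]
MSE = 4.3900/4 = 1.0975

1.0975


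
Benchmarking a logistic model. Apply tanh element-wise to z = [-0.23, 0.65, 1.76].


tanh(-0.23) = -0.226
tanh(0.65) = 0.5717
tanh(1.76) = 0.9425
result = [-0.226, 0.5717, 0.9425]

[-0.226, 0.5717, 0.9425]


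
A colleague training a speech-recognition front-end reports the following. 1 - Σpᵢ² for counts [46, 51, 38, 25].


Probabilities: [46/160, 51/160, 38/160, 25/160] ≈ [0.2875, 0.3187, 0.2375, 0.1562]
Σpᵢ² = (2116 + 2601 + 1444 + 625)/160² = 6786/25600
Gini = 1 - Σpᵢ² = 1 - 6786/25600 = 0.7349

0.7349


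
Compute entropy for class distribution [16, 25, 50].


Probabilities: [16/91, 25/91, 50/91] ≈ [0.1758, 0.2747, 0.5495]
H = -((16/91)·log₂(16/91) + (25/91)·log₂(25/91) + (50/91)·log₂(50/91))
  = 1.4277 bits

1.4277 bits


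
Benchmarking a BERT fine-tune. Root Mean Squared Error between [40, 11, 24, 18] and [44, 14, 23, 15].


MSE = 35/4 = 8.75
RMSE = √(35/4) = 2.958

2.958


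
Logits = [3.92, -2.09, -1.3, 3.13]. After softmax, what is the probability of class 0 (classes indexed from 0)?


Exponentials: e^3.92=50.4004, e^-2.09=0.1237, e^-1.3=0.2725, e^3.13=22.874
Sum = 73.6706
Softmax = [0.6841, 0.0017, 0.0037, 0.3105]
p[0] = 50.4004/73.6706 = 0.6841

0.6841


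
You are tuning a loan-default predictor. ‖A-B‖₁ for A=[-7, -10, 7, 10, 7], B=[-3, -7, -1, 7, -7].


d = |-7+ 3| + |-10+ 7| + |7+ 1| + |10-7| + |7+ 7|
  = 4 + 3 + 8 + 3 + 14
  = 32

32


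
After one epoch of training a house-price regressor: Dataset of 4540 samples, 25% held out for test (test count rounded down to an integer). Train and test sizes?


Test = ⌊4540·25/100⌋ = 1135
Train = 4540 - 1135 = 3405

Train: 3405, Test: 1135


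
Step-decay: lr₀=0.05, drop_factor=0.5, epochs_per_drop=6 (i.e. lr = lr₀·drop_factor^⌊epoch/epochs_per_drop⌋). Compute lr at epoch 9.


n_drops = ⌊9/6⌋ = 1
lr = 0.05·0.5^1 = 0.05·0.5 = 0.025

0.025


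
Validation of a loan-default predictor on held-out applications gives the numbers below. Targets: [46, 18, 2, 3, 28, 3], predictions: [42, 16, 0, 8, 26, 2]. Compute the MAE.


Absolute errors: |46-42|=4, |18-16|=2, |2-0|=2, |3-8|=5, |28-26|=2, |3-2|=1
Sum = 16
MAE = 16/6 = 8/3

8/3
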